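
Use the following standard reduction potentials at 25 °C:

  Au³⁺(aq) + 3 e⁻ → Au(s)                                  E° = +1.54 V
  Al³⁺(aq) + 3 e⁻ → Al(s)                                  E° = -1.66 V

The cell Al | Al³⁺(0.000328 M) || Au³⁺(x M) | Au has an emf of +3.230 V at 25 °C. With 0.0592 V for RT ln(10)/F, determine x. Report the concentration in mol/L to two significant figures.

Au³⁺/Au is the cathode, Al³⁺/Al the anode: E°cell = +3.20 V, n = 3.
Overall reaction: Au³⁺(aq) + Al(s) → Au(s) + Al³⁺(aq); Q = [Al³⁺]^1/[Au³⁺]^1.
From E = E° − (0.0592/n) log Q: log Q = (E° − E)·n/0.0592 = (+3.20 − (+3.230))·3/0.0592 = -1.5203.
So 1·log[Au³⁺] = 1·log(0.000328) − log Q = -3.4841 − (-1.5203) = -1.9638; [Au³⁺] = 10^(-1.9638) ≈ 0.011 M.

0.011 M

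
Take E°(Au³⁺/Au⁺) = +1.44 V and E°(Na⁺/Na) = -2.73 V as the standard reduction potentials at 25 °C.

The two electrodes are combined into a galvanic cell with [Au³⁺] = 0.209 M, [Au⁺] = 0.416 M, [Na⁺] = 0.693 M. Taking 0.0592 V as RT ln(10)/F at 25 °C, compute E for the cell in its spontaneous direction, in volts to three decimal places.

+4.171 V

Au³⁺/Au⁺ is the cathode (higher E°), Na⁺/Na the anode: E°cell = +1.44 − (-2.73) = +4.17 V, n = 2.
Overall: Au³⁺(aq) + 2 Na(s) → Au⁺(aq) + 2 Na⁺(aq)
Q = [Au⁺]·[Na⁺]^2 / ([Au³⁺]); log Q = -0.020.
E = E° − (0.0592/n) log Q = +4.17 − (0.0592/2)(-0.020) = +4.171 V.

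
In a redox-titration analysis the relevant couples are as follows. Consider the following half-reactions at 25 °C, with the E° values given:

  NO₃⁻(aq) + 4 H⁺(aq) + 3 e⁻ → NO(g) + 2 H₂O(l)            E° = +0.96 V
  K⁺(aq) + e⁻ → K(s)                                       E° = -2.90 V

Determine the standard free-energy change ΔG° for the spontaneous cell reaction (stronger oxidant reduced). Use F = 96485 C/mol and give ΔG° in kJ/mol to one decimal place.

NO₃⁻/NO (E° = +0.96 V) is the cathode; K⁺/K (E° = -2.90 V) is the anode, so E°cell = +3.86 V.
Balancing electrons gives n = 3 (lcm of 3 and 1).
ΔG° = −nFE° = −(3)(96485)(+3.86) = -1,117,296 J = -1117.3 kJ/mol.

-1117.3 kJ/mol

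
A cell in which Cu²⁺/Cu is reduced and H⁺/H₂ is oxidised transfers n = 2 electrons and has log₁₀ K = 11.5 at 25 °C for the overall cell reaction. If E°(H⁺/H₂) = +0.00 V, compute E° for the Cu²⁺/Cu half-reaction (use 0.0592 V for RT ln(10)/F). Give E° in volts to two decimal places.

E°cell = (0.0592/n)·log K = (0.0592/2)(11.5) = +0.340 V.
Since Cu²⁺/Cu is the cathode and H⁺/H₂ the anode, E°cell = E°(Cu²⁺/Cu) − E°(H⁺/H₂).
So E°(Cu²⁺/Cu) = E°cell + E°(H⁺/H₂) = +0.340 + (+0.00) = +0.34 V.

+0.34 V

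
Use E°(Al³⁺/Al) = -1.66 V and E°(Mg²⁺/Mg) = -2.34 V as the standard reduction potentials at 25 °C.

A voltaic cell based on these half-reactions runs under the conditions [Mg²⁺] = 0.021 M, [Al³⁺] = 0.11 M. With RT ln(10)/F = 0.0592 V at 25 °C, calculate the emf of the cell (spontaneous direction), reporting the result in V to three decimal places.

Al³⁺/Al is the cathode (higher E°), Mg²⁺/Mg the anode: E°cell = -1.66 − (-2.34) = +0.68 V, n = 6.
Overall: 2 Al³⁺(aq) + 3 Mg(s) → 2 Al(s) + 3 Mg²⁺(aq)
Q = [Mg²⁺]^3 / ([Al³⁺]^2); log Q = -3.116.
E = E° − (0.0592/n) log Q = +0.68 − (0.0592/6)(-3.116) = +0.711 V.

+0.711 V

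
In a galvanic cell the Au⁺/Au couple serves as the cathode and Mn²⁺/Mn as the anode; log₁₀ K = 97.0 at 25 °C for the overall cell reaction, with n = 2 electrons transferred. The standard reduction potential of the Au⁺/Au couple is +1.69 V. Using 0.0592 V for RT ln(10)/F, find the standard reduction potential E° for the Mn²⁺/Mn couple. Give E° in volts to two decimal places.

-1.18 V

E°cell = (0.0592/n)·log K = (0.0592/2)(97.0) = +2.871 V.
Since Au⁺/Au is the cathode and Mn²⁺/Mn the anode, E°cell = E°(Au⁺/Au) − E°(Mn²⁺/Mn).
So E°(Mn²⁺/Mn) = E°(Au⁺/Au) − E°cell = (+1.69) − (+2.871) = -1.18 V.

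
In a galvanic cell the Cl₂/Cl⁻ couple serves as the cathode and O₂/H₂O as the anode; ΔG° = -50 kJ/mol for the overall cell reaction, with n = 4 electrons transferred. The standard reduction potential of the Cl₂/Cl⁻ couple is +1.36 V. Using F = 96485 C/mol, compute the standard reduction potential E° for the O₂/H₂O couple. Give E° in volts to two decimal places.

+1.23 V

E°cell = −ΔG°/(nF) = −(-50×10³)/((4)(96485)) = +0.130 V.
Since Cl₂/Cl⁻ is the cathode and O₂/H₂O the anode, E°cell = E°(Cl₂/Cl⁻) − E°(O₂/H₂O).
So E°(O₂/H₂O) = E°(Cl₂/Cl⁻) − E°cell = (+1.36) − (+0.130) = +1.23 V.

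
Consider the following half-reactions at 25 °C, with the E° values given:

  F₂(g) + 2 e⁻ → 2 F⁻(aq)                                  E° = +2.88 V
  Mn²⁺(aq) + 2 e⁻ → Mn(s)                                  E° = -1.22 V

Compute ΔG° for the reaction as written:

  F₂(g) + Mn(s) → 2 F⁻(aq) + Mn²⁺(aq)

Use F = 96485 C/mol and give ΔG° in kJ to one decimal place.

-791.2 kJ

As written, F₂/F⁻ is reduced (cathode) and Mn²⁺/Mn is oxidised (anode), so E°cell = (+2.88) − (-1.22) = +4.10 V.
Balancing electrons gives n = 2.
ΔG° = −nFE° = −(2)(96485)(+4.10) = -791,177 J = -791.2 kJ.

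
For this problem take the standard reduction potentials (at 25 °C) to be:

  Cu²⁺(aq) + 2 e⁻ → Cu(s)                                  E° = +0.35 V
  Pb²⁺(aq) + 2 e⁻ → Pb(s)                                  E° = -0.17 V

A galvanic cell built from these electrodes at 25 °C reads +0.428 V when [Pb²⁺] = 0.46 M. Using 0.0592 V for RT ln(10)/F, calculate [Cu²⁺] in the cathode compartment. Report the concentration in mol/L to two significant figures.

0.00036 M

Cu²⁺/Cu is the cathode, Pb²⁺/Pb the anode: E°cell = +0.52 V, n = 2.
Overall reaction: Cu²⁺(aq) + Pb(s) → Cu(s) + Pb²⁺(aq); Q = [Pb²⁺]^1/[Cu²⁺]^1.
From E = E° − (0.0592/n) log Q: log Q = (E° − E)·n/0.0592 = (+0.52 − (+0.428))·2/0.0592 = 3.1081.
So 1·log[Cu²⁺] = 1·log(0.46) − log Q = -0.3372 − (3.1081) = -3.4453; [Cu²⁺] = 10^(-3.4453) ≈ 0.00036 M.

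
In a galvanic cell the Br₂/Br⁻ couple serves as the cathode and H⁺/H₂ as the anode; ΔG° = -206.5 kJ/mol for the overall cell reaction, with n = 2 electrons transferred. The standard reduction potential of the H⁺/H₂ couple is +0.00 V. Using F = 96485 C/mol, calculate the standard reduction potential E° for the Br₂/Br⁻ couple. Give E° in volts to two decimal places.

E°cell = −ΔG°/(nF) = −(-206.5×10³)/((2)(96485)) = +1.070 V.
Since Br₂/Br⁻ is the cathode and H⁺/H₂ the anode, E°cell = E°(Br₂/Br⁻) − E°(H⁺/H₂).
So E°(Br₂/Br⁻) = E°cell + E°(H⁺/H₂) = +1.070 + (+0.00) = +1.07 V.

+1.07 V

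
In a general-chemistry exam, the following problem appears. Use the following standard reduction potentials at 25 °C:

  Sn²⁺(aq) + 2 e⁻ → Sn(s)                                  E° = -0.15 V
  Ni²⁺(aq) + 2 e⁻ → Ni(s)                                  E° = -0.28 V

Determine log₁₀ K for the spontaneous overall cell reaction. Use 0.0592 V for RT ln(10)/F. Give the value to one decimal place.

Cathode: Sn²⁺/Sn; anode: Ni²⁺/Ni. E°cell = +0.13 V, n = 2.
log K = nE°cell / 0.0592 = (2)(+0.13) / 0.0592 = 4.4.

4.4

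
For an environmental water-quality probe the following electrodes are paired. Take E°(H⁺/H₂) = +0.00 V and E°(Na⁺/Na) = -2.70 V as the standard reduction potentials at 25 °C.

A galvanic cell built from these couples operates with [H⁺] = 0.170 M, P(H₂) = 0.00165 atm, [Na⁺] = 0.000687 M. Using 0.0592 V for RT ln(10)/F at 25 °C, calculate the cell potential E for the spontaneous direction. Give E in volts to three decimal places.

+2.924 V

H⁺/H₂ is the cathode (higher E°), Na⁺/Na the anode: E°cell = +0.00 − (-2.70) = +2.70 V, n = 2.
Overall: 2 H⁺(aq) + 2 Na(s) → H₂(g) + 2 Na⁺(aq)
Q = P(H₂)·[Na⁺]^2 / ([H⁺]^2); log Q = -7.570.
E = E° − (0.0592/n) log Q = +2.70 − (0.0592/2)(-7.570) = +2.924 V.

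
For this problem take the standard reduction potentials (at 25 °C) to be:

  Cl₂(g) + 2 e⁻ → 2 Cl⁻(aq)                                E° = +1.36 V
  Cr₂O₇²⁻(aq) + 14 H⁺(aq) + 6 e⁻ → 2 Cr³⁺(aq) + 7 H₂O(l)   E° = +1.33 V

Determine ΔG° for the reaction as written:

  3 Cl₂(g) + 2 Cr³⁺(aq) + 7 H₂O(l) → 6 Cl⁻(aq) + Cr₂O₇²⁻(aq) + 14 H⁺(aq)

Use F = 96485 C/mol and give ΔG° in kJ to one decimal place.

-17.4 kJ

As written, Cl₂/Cl⁻ is reduced (cathode) and Cr₂O₇²⁻/Cr³⁺ is oxidised (anode), so E°cell = (+1.36) − (+1.33) = +0.03 V.
Balancing electrons gives n = 6.
ΔG° = −nFE° = −(6)(96485)(+0.03) = -17,367 J = -17.4 kJ.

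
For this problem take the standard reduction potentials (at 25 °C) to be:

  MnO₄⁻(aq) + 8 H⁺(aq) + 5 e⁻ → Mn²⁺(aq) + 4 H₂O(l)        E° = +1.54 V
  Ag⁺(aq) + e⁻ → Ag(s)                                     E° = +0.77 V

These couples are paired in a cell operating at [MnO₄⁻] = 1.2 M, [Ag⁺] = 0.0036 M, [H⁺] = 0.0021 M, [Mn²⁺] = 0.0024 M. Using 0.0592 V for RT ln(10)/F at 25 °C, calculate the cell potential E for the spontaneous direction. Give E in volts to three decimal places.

MnO₄⁻/Mn²⁺ is the cathode (higher E°), Ag⁺/Ag the anode: E°cell = +1.54 − (+0.77) = +0.77 V, n = 5.
Overall: MnO₄⁻(aq) + 8 H⁺(aq) + 5 Ag(s) → Mn²⁺(aq) + 4 H₂O(l) + 5 Ag⁺(aq)
Q = [Mn²⁺]·[Ag⁺]^5 / ([MnO₄⁻]·[H⁺]^8); log Q = 6.505.
E = E° − (0.0592/n) log Q = +0.77 − (0.0592/5)(6.505) = +0.693 V.

+0.693 V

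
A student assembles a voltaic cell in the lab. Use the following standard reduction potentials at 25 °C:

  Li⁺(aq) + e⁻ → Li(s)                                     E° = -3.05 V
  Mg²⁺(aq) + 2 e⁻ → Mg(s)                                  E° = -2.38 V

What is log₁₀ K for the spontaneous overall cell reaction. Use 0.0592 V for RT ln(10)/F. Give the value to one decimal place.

22.6

Cathode: Mg²⁺/Mg; anode: Li⁺/Li. E°cell = +0.67 V, n = 2.
log K = nE°cell / 0.0592 = (2)(+0.67) / 0.0592 = 22.6.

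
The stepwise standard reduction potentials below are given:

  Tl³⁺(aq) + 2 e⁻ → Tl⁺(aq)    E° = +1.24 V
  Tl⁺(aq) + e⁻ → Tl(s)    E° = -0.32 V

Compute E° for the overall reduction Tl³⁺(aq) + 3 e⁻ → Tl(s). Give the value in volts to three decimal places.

+0.720 V

Standard free energies of sequential steps add: ΔG°₃ = ΔG°₁ + ΔG°₂, so n₃E°₃ = n₁E°₁ + n₂E°₂.
E°₃ = (2×+1.24 + 1×-0.32) / 3 = (+2.160) / 3 = +0.720 V.
E° values themselves are not directly additive — weighting by electron count is essential.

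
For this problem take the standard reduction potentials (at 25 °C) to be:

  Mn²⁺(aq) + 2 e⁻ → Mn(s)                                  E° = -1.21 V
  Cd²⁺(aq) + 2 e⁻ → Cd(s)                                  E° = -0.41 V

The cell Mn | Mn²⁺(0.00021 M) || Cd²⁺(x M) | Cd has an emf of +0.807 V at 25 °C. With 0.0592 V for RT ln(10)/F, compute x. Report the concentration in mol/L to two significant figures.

0.00036 M

Cd²⁺/Cd is the cathode, Mn²⁺/Mn the anode: E°cell = +0.80 V, n = 2.
Overall reaction: Cd²⁺(aq) + Mn(s) → Cd(s) + Mn²⁺(aq); Q = [Mn²⁺]^1/[Cd²⁺]^1.
From E = E° − (0.0592/n) log Q: log Q = (E° − E)·n/0.0592 = (+0.80 − (+0.807))·2/0.0592 = -0.2365.
So 1·log[Cd²⁺] = 1·log(0.00021) − log Q = -3.6778 − (-0.2365) = -3.4413; [Cd²⁺] = 10^(-3.4413) ≈ 0.00036 M.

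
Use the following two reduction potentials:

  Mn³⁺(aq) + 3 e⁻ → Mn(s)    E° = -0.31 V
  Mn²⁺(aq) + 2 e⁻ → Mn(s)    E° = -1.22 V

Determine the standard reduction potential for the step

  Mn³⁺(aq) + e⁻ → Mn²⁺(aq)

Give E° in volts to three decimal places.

+1.510 V

Sequential free energies add, so n₃E°₃ = n₁E°₁ + n₂E°₂.
With n₃ = 3, and the known step contributing 2×(-1.22) V, the unknown satisfies 1·E° = 3×(-0.31) − 2×(-1.22) = +1.510.
E° = +1.510 / 1 = +1.510 V.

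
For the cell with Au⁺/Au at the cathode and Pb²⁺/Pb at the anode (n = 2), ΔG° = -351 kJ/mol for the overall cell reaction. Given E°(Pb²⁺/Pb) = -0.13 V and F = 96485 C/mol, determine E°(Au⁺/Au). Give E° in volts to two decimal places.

+1.69 V

E°cell = −ΔG°/(nF) = −(-351×10³)/((2)(96485)) = +1.819 V.
Since Au⁺/Au is the cathode and Pb²⁺/Pb the anode, E°cell = E°(Au⁺/Au) − E°(Pb²⁺/Pb).
So E°(Au⁺/Au) = E°cell + E°(Pb²⁺/Pb) = +1.819 + (-0.13) = +1.69 V.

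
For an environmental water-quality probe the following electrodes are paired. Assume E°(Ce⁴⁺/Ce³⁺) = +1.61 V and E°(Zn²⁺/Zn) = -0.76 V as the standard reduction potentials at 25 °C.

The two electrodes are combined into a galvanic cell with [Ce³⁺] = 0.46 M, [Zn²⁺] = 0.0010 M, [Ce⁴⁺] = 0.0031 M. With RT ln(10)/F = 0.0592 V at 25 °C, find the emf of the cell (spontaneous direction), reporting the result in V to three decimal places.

+2.330 V

Ce⁴⁺/Ce³⁺ is the cathode (higher E°), Zn²⁺/Zn the anode: E°cell = +1.61 − (-0.76) = +2.37 V, n = 2.
Overall: 2 Ce⁴⁺(aq) + Zn(s) → 2 Ce³⁺(aq) + Zn²⁺(aq)
Q = [Ce³⁺]^2·[Zn²⁺] / ([Ce⁴⁺]^2); log Q = 1.343.
E = E° − (0.0592/n) log Q = +2.37 − (0.0592/2)(1.343) = +2.330 V.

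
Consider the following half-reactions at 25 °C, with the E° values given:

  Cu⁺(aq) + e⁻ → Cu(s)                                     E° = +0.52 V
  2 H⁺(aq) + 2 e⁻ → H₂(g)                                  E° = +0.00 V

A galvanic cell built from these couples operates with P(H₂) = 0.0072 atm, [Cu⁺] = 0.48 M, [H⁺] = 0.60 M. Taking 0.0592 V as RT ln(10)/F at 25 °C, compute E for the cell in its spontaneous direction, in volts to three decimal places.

+0.451 V

Cu⁺/Cu is the cathode (higher E°), H⁺/H₂ the anode: E°cell = +0.52 − (+0.00) = +0.52 V, n = 2.
Overall: 2 Cu⁺(aq) + H₂(g) → 2 Cu(s) + 2 H⁺(aq)
Q = [H⁺]^2 / ([Cu⁺]^2·P(H₂)); log Q = 2.336.
E = E° − (0.0592/n) log Q = +0.52 − (0.0592/2)(2.336) = +0.451 V.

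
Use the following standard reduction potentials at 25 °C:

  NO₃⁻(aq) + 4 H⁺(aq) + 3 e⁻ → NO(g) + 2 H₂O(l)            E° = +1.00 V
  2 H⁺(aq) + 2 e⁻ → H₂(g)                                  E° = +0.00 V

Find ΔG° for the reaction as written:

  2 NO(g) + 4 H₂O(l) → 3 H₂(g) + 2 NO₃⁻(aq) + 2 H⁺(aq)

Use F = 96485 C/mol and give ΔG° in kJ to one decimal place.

+578.9 kJ

As written, H⁺/H₂ is reduced (cathode) and NO₃⁻/NO is oxidised (anode), so E°cell = (+0.00) − (+1.00) = -1.00 V.
Balancing electrons gives n = 6.
ΔG° = −nFE° = −(6)(96485)(-1.00) = 578,910 J = +578.9 kJ.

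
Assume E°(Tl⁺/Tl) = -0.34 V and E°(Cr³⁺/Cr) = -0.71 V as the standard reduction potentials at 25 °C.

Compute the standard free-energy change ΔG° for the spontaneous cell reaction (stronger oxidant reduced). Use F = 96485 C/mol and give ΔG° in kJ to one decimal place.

-107.1 kJ

Tl⁺/Tl (E° = -0.34 V) is the cathode; Cr³⁺/Cr (E° = -0.71 V) is the anode, so E°cell = +0.37 V.
Balancing electrons gives n = 3 (lcm of 1 and 3).
ΔG° = −nFE° = −(3)(96485)(+0.37) = -107,098 J = -107.1 kJ.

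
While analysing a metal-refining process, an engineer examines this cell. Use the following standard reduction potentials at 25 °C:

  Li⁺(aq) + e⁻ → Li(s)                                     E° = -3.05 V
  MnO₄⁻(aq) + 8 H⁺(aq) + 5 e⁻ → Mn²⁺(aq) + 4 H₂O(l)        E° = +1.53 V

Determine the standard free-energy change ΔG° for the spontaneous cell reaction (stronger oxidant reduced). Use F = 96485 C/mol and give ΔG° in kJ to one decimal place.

-2209.5 kJ

MnO₄⁻/Mn²⁺ (E° = +1.53 V) is the cathode; Li⁺/Li (E° = -3.05 V) is the anode, so E°cell = +4.58 V.
Balancing electrons gives n = 5 (lcm of 5 and 1).
ΔG° = −nFE° = −(5)(96485)(+4.58) = -2,209,506 J = -2209.5 kJ.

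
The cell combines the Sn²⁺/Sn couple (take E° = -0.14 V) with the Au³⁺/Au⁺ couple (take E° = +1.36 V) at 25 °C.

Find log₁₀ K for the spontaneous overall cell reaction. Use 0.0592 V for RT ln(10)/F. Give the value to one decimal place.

Cathode: Au³⁺/Au⁺; anode: Sn²⁺/Sn. E°cell = +1.50 V, n = 2.
log K = nE°cell / 0.0592 = (2)(+1.50) / 0.0592 = 50.7.

50.7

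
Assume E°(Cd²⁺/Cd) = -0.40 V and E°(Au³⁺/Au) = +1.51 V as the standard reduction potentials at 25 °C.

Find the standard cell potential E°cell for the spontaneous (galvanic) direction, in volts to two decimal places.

The Au³⁺/Au couple has the higher reduction potential, so it is the cathode; Cd²⁺/Cd is oxidised at the anode.
E°cell = E°(cathode) − E°(anode) = (+1.51) − (-0.40) = +1.91 V.

+1.91 V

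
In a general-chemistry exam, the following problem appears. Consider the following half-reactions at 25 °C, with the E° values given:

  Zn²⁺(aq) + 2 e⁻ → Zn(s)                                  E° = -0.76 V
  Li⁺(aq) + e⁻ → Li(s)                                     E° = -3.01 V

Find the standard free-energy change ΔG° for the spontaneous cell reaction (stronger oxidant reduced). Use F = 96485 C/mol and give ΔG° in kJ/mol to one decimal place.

Zn²⁺/Zn (E° = -0.76 V) is the cathode; Li⁺/Li (E° = -3.01 V) is the anode, so E°cell = +2.25 V.
Balancing electrons gives n = 2 (lcm of 2 and 1).
ΔG° = −nFE° = −(2)(96485)(+2.25) = -434,182 J = -434.2 kJ/mol.

-434.2 kJ/mol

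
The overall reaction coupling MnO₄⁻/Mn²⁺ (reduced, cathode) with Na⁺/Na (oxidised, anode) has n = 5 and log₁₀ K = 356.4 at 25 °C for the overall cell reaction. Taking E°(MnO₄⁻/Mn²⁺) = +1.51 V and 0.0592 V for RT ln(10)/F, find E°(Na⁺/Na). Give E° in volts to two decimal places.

E°cell = (0.0592/n)·log K = (0.0592/5)(356.4) = +4.220 V.
Since MnO₄⁻/Mn²⁺ is the cathode and Na⁺/Na the anode, E°cell = E°(MnO₄⁻/Mn²⁺) − E°(Na⁺/Na).
So E°(Na⁺/Na) = E°(MnO₄⁻/Mn²⁺) − E°cell = (+1.51) − (+4.220) = -2.71 V.

-2.71 V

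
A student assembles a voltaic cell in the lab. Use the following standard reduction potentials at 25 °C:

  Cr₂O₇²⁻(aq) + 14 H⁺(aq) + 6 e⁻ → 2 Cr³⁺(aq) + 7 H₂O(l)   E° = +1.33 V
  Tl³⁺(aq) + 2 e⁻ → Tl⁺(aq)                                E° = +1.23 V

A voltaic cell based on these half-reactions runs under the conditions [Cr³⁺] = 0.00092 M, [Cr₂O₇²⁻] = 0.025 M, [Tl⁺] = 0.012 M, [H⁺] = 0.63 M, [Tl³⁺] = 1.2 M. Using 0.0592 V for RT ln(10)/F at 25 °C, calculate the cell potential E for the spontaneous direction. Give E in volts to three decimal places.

Cr₂O₇²⁻/Cr³⁺ is the cathode (higher E°), Tl³⁺/Tl⁺ the anode: E°cell = +1.33 − (+1.23) = +0.10 V, n = 6.
Overall: Cr₂O₇²⁻(aq) + 14 H⁺(aq) + 3 Tl⁺(aq) → 2 Cr³⁺(aq) + 7 H₂O(l) + 3 Tl³⁺(aq)
Q = [Cr³⁺]^2·[Tl³⁺]^3 / ([Cr₂O₇²⁻]·[H⁺]^14·[Tl⁺]^3); log Q = 4.339.
E = E° − (0.0592/n) log Q = +0.10 − (0.0592/6)(4.339) = +0.057 V.

+0.057 V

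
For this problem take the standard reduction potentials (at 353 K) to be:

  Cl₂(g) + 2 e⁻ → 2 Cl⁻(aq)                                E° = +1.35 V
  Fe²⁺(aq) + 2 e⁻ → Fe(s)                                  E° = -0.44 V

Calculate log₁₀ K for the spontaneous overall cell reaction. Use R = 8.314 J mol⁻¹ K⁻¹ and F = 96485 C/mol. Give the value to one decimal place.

51.1

Cathode: Cl₂/Cl⁻; anode: Fe²⁺/Fe. E°cell = (+1.35) − (-0.44) = +1.79 V, with n = 2.
ΔG° = −nFE° = −RT ln K, so ln K = nFE°/(RT) = (2)(96485)(+1.79) / ((8.314)(353)) = 117.695.
log₁₀ K = 117.695 / ln 10 = 51.1.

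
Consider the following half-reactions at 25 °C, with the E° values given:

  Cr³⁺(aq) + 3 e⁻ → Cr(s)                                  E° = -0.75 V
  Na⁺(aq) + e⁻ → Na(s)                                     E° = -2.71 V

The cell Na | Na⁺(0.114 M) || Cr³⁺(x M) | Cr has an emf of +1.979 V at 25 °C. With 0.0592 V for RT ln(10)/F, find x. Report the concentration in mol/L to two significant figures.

0.014 M

Cr³⁺/Cr is the cathode, Na⁺/Na the anode: E°cell = +1.96 V, n = 3.
Overall reaction: Cr³⁺(aq) + 3 Na(s) → Cr(s) + 3 Na⁺(aq); Q = [Na⁺]^3/[Cr³⁺]^1.
From E = E° − (0.0592/n) log Q: log Q = (E° − E)·n/0.0592 = (+1.96 − (+1.979))·3/0.0592 = -0.9628.
So 1·log[Cr³⁺] = 3·log(0.114) − log Q = -2.8293 − (-0.9628) = -1.8665; [Cr³⁺] = 10^(-1.8665) ≈ 0.014 M.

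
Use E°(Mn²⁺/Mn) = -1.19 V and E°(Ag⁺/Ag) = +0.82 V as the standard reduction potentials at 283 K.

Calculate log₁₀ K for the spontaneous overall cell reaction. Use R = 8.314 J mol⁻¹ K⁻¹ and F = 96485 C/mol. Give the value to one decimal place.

71.6

Cathode: Ag⁺/Ag; anode: Mn²⁺/Mn. E°cell = (+0.82) − (-1.19) = +2.01 V, with n = 2.
ΔG° = −nFE° = −RT ln K, so ln K = nFE°/(RT) = (2)(96485)(+2.01) / ((8.314)(283)) = 164.850.
log₁₀ K = 164.850 / ln 10 = 71.6.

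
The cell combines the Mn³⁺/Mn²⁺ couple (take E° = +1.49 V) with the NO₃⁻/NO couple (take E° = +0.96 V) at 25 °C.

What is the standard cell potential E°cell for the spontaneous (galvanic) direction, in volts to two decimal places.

The Mn³⁺/Mn²⁺ couple has the higher reduction potential, so it is the cathode; NO₃⁻/NO is oxidised at the anode.
E°cell = E°(cathode) − E°(anode) = (+1.49) − (+0.96) = +0.53 V.
Since E°cell > 0, the reaction is spontaneous under standard conditions.

+0.53 V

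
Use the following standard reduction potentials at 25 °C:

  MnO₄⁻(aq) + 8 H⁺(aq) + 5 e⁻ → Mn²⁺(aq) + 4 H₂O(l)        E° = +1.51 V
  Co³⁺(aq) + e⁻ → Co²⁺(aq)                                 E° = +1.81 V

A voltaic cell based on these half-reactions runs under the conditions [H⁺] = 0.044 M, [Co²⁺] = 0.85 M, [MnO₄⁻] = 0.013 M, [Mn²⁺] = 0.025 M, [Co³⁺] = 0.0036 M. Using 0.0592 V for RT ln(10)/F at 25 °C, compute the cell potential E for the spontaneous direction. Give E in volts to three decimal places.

+0.291 V

Co³⁺/Co²⁺ is the cathode (higher E°), MnO₄⁻/Mn²⁺ the anode: E°cell = +1.81 − (+1.51) = +0.30 V, n = 5.
Overall: 5 Co³⁺(aq) + Mn²⁺(aq) + 4 H₂O(l) → 5 Co²⁺(aq) + MnO₄⁻(aq) + 8 H⁺(aq)
Q = [Co²⁺]^5·[MnO₄⁻]·[H⁺]^8 / ([Co³⁺]^5·[Mn²⁺]); log Q = 0.729.
E = E° − (0.0592/n) log Q = +0.30 − (0.0592/5)(0.729) = +0.291 V.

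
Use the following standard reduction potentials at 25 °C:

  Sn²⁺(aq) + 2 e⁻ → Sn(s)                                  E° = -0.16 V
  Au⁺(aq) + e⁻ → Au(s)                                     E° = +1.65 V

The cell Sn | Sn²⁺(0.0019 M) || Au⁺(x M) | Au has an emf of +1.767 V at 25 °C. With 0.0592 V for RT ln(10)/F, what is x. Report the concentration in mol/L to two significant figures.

0.0082 M

Au⁺/Au is the cathode, Sn²⁺/Sn the anode: E°cell = +1.81 V, n = 2.
Overall reaction: 2 Au⁺(aq) + Sn(s) → 2 Au(s) + Sn²⁺(aq); Q = [Sn²⁺]^1/[Au⁺]^2.
From E = E° − (0.0592/n) log Q: log Q = (E° − E)·n/0.0592 = (+1.81 − (+1.767))·2/0.0592 = 1.4527.
So 2·log[Au⁺] = 1·log(0.0019) − log Q = -2.7212 − (1.4527) = -4.1739; log[Au⁺] = -4.1739 / 2 = -2.0869; [Au⁺] = 10^(-2.0869) ≈ 0.0082 M.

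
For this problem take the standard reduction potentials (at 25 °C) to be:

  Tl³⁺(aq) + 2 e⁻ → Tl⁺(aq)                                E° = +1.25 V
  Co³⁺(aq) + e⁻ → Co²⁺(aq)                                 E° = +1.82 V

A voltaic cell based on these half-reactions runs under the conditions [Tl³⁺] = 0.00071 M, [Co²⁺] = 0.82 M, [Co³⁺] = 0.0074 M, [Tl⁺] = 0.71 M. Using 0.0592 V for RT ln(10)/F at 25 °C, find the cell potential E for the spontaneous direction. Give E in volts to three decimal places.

Co³⁺/Co²⁺ is the cathode (higher E°), Tl³⁺/Tl⁺ the anode: E°cell = +1.82 − (+1.25) = +0.57 V, n = 2.
Overall: 2 Co³⁺(aq) + Tl⁺(aq) → 2 Co²⁺(aq) + Tl³⁺(aq)
Q = [Co²⁺]^2·[Tl³⁺] / ([Co³⁺]^2·[Tl⁺]); log Q = 1.089.
E = E° − (0.0592/n) log Q = +0.57 − (0.0592/2)(1.089) = +0.538 V.

+0.538 V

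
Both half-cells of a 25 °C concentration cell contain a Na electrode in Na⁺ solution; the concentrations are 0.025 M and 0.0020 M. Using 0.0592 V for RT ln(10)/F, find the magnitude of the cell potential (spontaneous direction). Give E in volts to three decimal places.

+0.065 V

For a concentration cell E°cell = 0. The 0.025 M side is the cathode (reduction is favoured where [Na⁺] is higher).
With n = 1, E = −(0.0592/1) log([Na⁺]ₐₙ/[Na⁺]꜀ₐₜ) = −(0.0592/1) log(0.002/0.025) = −(0.0592/1)(-1.097) = +0.065 V.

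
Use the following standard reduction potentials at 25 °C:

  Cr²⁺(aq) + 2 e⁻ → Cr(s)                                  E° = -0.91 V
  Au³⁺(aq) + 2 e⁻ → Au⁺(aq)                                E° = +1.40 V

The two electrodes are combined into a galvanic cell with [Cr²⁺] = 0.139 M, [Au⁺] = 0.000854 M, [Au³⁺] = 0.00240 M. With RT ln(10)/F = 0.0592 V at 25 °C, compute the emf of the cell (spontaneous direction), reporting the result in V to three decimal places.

Au³⁺/Au⁺ is the cathode (higher E°), Cr²⁺/Cr the anode: E°cell = +1.40 − (-0.91) = +2.31 V, n = 2.
Overall: Au³⁺(aq) + Cr(s) → Au⁺(aq) + Cr²⁺(aq)
Q = [Au⁺]·[Cr²⁺] / ([Au³⁺]); log Q = -1.306.
E = E° − (0.0592/n) log Q = +2.31 − (0.0592/2)(-1.306) = +2.349 V.

+2.349 V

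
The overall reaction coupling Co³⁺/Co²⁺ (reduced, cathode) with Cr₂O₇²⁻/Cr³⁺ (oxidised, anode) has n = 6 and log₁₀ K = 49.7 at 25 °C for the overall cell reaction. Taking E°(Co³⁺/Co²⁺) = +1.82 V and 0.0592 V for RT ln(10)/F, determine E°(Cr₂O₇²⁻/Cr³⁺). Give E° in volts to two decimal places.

+1.33 V

E°cell = (0.0592/n)·log K = (0.0592/6)(49.7) = +0.490 V.
Since Co³⁺/Co²⁺ is the cathode and Cr₂O₇²⁻/Cr³⁺ the anode, E°cell = E°(Co³⁺/Co²⁺) − E°(Cr₂O₇²⁻/Cr³⁺).
So E°(Cr₂O₇²⁻/Cr³⁺) = E°(Co³⁺/Co²⁺) − E°cell = (+1.82) − (+0.490) = +1.33 V.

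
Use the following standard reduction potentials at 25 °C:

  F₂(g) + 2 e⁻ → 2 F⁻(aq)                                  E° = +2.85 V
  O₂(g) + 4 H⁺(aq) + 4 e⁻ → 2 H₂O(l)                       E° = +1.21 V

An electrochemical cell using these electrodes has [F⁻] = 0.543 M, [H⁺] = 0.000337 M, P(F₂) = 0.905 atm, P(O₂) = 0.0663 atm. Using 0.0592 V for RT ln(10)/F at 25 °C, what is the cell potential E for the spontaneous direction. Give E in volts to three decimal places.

F₂/F⁻ is the cathode (higher E°), O₂/H₂O the anode: E°cell = +2.85 − (+1.21) = +1.64 V, n = 4.
Overall: 2 F₂(g) + 2 H₂O(l) → 4 F⁻(aq) + O₂(g) + 4 H⁺(aq)
Q = [F⁻]^4·P(O₂)·[H⁺]^4 / (P(F₂)^2); log Q = -16.042.
E = E° − (0.0592/n) log Q = +1.64 − (0.0592/4)(-16.042) = +1.877 V.

+1.877 V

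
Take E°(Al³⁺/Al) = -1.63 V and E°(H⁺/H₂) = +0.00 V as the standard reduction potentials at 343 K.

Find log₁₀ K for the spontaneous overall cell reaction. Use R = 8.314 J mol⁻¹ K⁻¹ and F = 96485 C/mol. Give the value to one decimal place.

Cathode: H⁺/H₂; anode: Al³⁺/Al. E°cell = (+0.00) − (-1.63) = +1.63 V, with n = 6.
ΔG° = −nFE° = −RT ln K, so ln K = nFE°/(RT) = (6)(96485)(+1.63) / ((8.314)(343)) = 330.898.
log₁₀ K = 330.898 / ln 10 = 143.7.

143.7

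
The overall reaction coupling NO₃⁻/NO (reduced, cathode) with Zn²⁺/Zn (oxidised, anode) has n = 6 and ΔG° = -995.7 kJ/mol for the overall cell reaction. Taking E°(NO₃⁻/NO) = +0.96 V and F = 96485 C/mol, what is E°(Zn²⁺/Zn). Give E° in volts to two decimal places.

E°cell = −ΔG°/(nF) = −(-995.7×10³)/((6)(96485)) = +1.720 V.
Since NO₃⁻/NO is the cathode and Zn²⁺/Zn the anode, E°cell = E°(NO₃⁻/NO) − E°(Zn²⁺/Zn).
So E°(Zn²⁺/Zn) = E°(NO₃⁻/NO) − E°cell = (+0.96) − (+1.720) = -0.76 V.

-0.76 V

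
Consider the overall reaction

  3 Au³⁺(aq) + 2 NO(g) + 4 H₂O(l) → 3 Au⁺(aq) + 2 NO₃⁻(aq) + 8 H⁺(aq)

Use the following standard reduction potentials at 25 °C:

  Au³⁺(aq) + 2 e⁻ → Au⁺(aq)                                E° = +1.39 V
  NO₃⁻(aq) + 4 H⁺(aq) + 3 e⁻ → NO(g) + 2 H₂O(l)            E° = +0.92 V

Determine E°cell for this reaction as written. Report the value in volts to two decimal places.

+0.47 V

The Au³⁺/Au⁺ couple has the higher reduction potential, so it is the cathode; NO₃⁻/NO is oxidised at the anode.
E°cell = E°(cathode) − E°(anode) = (+1.39) − (+0.92) = +0.47 V.
Since E°cell > 0, the reaction is spontaneous under standard conditions.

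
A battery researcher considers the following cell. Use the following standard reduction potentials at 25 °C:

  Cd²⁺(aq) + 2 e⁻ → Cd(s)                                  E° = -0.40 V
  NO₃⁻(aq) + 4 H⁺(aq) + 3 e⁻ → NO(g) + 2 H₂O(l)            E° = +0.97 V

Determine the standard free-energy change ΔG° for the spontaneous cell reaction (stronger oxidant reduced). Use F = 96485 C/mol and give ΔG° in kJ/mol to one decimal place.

-793.1 kJ/mol

NO₃⁻/NO (E° = +0.97 V) is the cathode; Cd²⁺/Cd (E° = -0.40 V) is the anode, so E°cell = +1.37 V.
Balancing electrons gives n = 6 (lcm of 3 and 2).
ΔG° = −nFE° = −(6)(96485)(+1.37) = -793,107 J = -793.1 kJ/mol.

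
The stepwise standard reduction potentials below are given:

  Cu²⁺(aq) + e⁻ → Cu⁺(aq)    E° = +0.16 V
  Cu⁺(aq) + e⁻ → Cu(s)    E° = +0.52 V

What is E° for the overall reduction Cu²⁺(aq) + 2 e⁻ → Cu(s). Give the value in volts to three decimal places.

Adding the free-energy changes (−nFE°) of the two steps gives −n₃FE°₃ = −n₁FE°₁ − n₂FE°₂.
E°₃ = (1×+0.16 + 1×+0.52) / 2 = (+0.680) / 2 = +0.340 V.

+0.340 V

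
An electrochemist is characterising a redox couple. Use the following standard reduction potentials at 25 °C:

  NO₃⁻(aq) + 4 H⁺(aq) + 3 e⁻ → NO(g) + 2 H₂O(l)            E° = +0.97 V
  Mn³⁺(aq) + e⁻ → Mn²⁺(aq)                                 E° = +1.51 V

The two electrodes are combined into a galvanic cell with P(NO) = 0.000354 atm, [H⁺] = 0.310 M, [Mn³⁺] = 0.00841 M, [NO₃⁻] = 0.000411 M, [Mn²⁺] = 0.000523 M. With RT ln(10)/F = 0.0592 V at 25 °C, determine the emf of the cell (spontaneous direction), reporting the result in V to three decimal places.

+0.650 V

Mn³⁺/Mn²⁺ is the cathode (higher E°), NO₃⁻/NO the anode: E°cell = +1.51 − (+0.97) = +0.54 V, n = 3.
Overall: 3 Mn³⁺(aq) + NO(g) + 2 H₂O(l) → 3 Mn²⁺(aq) + NO₃⁻(aq) + 4 H⁺(aq)
Q = [Mn²⁺]^3·[NO₃⁻]·[H⁺]^4 / ([Mn³⁺]^3·P(NO)); log Q = -5.589.
E = E° − (0.0592/n) log Q = +0.54 − (0.0592/3)(-5.589) = +0.650 V.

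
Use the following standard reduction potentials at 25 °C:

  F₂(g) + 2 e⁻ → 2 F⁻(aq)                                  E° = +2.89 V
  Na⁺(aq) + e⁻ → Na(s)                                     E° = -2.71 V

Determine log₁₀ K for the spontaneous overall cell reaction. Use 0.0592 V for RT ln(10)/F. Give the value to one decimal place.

Cathode: F₂/F⁻; anode: Na⁺/Na. E°cell = +5.60 V, n = 2.
log K = nE°cell / 0.0592 = (2)(+5.60) / 0.0592 = 189.2.

189.2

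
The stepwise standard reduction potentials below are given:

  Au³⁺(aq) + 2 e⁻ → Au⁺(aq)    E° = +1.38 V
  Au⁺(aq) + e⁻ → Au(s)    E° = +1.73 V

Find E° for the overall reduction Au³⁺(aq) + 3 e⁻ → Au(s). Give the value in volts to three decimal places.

Since ΔG° = −nFE° is additive over sequential reductions, n₃E°₃ = n₁E°₁ + n₂E°₂.
E°₃ = (2×+1.38 + 1×+1.73) / 3 = (+4.490) / 3 = +1.497 V.

+1.497 V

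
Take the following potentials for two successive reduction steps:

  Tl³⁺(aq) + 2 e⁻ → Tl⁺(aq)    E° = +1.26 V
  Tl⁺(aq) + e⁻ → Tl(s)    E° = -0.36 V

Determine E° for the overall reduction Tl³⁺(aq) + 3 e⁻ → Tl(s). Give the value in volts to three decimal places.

Standard free energies of sequential steps add: ΔG°₃ = ΔG°₁ + ΔG°₂, so n₃E°₃ = n₁E°₁ + n₂E°₂.
E°₃ = (2×+1.26 + 1×-0.36) / 3 = (+2.160) / 3 = +0.720 V.

+0.720 V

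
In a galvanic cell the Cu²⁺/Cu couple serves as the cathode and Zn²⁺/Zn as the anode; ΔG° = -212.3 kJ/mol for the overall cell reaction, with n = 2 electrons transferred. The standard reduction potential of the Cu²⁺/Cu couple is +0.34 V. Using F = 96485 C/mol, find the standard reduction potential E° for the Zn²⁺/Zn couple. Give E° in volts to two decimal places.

E°cell = −ΔG°/(nF) = −(-212.3×10³)/((2)(96485)) = +1.100 V.
Since Cu²⁺/Cu is the cathode and Zn²⁺/Zn the anode, E°cell = E°(Cu²⁺/Cu) − E°(Zn²⁺/Zn).
So E°(Zn²⁺/Zn) = E°(Cu²⁺/Cu) − E°cell = (+0.34) − (+1.100) = -0.76 V.

-0.76 V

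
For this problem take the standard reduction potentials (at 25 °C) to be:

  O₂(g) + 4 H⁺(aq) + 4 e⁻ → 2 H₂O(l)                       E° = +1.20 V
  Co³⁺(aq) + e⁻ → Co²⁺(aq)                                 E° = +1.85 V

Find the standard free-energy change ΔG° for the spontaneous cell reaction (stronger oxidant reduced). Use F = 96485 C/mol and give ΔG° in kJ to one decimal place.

-250.9 kJ

Co³⁺/Co²⁺ (E° = +1.85 V) is the cathode; O₂/H₂O (E° = +1.20 V) is the anode, so E°cell = +0.65 V.
Balancing electrons gives n = 4 (lcm of 1 and 4).
ΔG° = −nFE° = −(4)(96485)(+0.65) = -250,861 J = -250.9 kJ.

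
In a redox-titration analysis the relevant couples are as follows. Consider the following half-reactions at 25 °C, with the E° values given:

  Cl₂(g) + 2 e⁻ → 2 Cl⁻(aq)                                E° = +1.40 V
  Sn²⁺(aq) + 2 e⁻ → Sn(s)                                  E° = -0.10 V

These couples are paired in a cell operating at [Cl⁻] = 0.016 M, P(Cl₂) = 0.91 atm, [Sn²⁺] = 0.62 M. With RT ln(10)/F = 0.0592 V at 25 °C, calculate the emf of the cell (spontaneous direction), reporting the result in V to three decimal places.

+1.611 V

Cl₂/Cl⁻ is the cathode (higher E°), Sn²⁺/Sn the anode: E°cell = +1.40 − (-0.10) = +1.50 V, n = 2.
Overall: Cl₂(g) + Sn(s) → 2 Cl⁻(aq) + Sn²⁺(aq)
Q = [Cl⁻]^2·[Sn²⁺] / (P(Cl₂)); log Q = -3.758.
E = E° − (0.0592/n) log Q = +1.50 − (0.0592/2)(-3.758) = +1.611 V.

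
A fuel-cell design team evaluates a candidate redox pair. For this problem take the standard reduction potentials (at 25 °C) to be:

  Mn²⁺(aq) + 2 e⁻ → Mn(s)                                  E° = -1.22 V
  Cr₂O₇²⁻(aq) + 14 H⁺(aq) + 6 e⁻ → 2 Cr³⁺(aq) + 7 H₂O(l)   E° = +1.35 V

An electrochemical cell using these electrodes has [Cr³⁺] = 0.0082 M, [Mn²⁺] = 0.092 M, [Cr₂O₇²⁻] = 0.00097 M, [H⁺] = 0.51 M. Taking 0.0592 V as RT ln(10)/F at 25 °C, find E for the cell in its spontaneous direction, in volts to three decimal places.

+2.572 V

Cr₂O₇²⁻/Cr³⁺ is the cathode (higher E°), Mn²⁺/Mn the anode: E°cell = +1.35 − (-1.22) = +2.57 V, n = 6.
Overall: Cr₂O₇²⁻(aq) + 14 H⁺(aq) + 3 Mn(s) → 2 Cr³⁺(aq) + 7 H₂O(l) + 3 Mn²⁺(aq)
Q = [Cr³⁺]^2·[Mn²⁺]^3 / ([Cr₂O₇²⁻]·[H⁺]^14); log Q = -0.174.
E = E° − (0.0592/n) log Q = +2.57 − (0.0592/6)(-0.174) = +2.572 V.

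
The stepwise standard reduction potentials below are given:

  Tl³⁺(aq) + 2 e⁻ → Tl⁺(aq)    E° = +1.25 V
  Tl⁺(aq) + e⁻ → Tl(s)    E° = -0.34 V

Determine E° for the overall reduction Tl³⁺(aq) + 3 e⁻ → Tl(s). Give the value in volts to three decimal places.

+0.720 V

Since ΔG° = −nFE° is additive over sequential reductions, n₃E°₃ = n₁E°₁ + n₂E°₂.
E°₃ = (2×+1.25 + 1×-0.34) / 3 = (+2.160) / 3 = +0.720 V.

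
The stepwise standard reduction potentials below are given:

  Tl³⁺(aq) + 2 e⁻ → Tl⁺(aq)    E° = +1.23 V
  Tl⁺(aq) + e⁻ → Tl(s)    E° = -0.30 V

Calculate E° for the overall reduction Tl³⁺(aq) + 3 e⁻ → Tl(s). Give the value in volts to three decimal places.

+0.720 V

Adding the free-energy changes (−nFE°) of the two steps gives −n₃FE°₃ = −n₁FE°₁ − n₂FE°₂.
E°₃ = (2×+1.23 + 1×-0.30) / 3 = (+2.160) / 3 = +0.720 V.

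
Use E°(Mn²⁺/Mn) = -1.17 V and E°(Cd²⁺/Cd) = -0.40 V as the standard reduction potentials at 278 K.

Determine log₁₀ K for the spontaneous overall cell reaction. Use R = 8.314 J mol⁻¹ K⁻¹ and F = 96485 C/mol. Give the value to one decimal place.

27.9

Cathode: Cd²⁺/Cd; anode: Mn²⁺/Mn. E°cell = (-0.40) − (-1.17) = +0.77 V, with n = 2.
ΔG° = −nFE° = −RT ln K, so ln K = nFE°/(RT) = (2)(96485)(+0.77) / ((8.314)(278)) = 64.287.
log₁₀ K = 64.287 / ln 10 = 27.9.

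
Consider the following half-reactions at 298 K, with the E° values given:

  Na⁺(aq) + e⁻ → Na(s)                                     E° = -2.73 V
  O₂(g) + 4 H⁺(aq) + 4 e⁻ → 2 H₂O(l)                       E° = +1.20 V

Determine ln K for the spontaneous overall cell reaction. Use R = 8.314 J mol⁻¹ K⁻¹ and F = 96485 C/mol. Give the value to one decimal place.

Cathode: O₂/H₂O; anode: Na⁺/Na. E°cell = (+1.20) − (-2.73) = +3.93 V, with n = 4.
ΔG° = −nFE° = −RT ln K, so ln K = nFE°/(RT) = (4)(96485)(+3.93) / ((8.314)(298)) = 612.190.

612.2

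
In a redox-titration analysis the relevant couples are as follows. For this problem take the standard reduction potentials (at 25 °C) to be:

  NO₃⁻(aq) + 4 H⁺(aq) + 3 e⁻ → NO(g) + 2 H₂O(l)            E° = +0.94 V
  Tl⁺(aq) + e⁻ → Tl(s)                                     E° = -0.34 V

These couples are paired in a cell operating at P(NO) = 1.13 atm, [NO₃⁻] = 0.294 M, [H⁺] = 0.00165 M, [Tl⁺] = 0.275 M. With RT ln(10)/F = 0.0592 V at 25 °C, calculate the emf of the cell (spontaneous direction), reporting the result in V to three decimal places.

+1.082 V

NO₃⁻/NO is the cathode (higher E°), Tl⁺/Tl the anode: E°cell = +0.94 − (-0.34) = +1.28 V, n = 3.
Overall: NO₃⁻(aq) + 4 H⁺(aq) + 3 Tl(s) → NO(g) + 2 H₂O(l) + 3 Tl⁺(aq)
Q = P(NO)·[Tl⁺]^3 / ([NO₃⁻]·[H⁺]^4); log Q = 10.033.
E = E° − (0.0592/n) log Q = +1.28 − (0.0592/3)(10.033) = +1.082 V.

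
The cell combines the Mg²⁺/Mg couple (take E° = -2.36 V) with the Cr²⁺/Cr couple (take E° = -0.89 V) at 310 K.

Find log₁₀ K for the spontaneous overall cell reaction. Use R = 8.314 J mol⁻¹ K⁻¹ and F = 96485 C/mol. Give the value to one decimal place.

47.8

Cathode: Cr²⁺/Cr; anode: Mg²⁺/Mg. E°cell = (-0.89) − (-2.36) = +1.47 V, with n = 2.
ΔG° = −nFE° = −RT ln K, so ln K = nFE°/(RT) = (2)(96485)(+1.47) / ((8.314)(310)) = 110.061.
log₁₀ K = 110.061 / ln 10 = 47.8.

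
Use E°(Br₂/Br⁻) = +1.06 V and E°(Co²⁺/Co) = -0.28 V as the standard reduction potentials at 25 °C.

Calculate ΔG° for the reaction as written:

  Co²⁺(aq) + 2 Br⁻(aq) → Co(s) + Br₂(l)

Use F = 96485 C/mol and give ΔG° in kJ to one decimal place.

As written, Co²⁺/Co is reduced (cathode) and Br₂/Br⁻ is oxidised (anode), so E°cell = (-0.28) − (+1.06) = -1.34 V.
Balancing electrons gives n = 2.
ΔG° = −nFE° = −(2)(96485)(-1.34) = 258,580 J = +258.6 kJ.

+258.6 kJ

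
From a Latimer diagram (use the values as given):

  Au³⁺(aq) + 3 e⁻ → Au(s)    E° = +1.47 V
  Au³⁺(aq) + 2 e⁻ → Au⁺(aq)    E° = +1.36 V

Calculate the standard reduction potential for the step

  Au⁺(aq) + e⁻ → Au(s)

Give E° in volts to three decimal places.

Sequential free energies add, so n₃E°₃ = n₁E°₁ + n₂E°₂.
With n₃ = 3, and the known step contributing 2×(+1.36) V, the unknown satisfies 1·E° = 3×(+1.47) − 2×(+1.36) = +1.690.
E° = +1.690 / 1 = +1.690 V.

+1.690 V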